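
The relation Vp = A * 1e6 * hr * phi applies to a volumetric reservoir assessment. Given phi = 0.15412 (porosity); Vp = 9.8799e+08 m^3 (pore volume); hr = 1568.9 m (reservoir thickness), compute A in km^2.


A = Vp / (1e6 * hr * phi)
A = 9.8799e+08 / (1e6 * 1568.9 * 0.15412)
A = 4.0860 km^2


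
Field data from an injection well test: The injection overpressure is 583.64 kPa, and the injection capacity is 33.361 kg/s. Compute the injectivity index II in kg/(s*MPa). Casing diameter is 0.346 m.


II = mdot * 1000 / dP
II = 33.361 * 1000 / 583.64
II = 57.160 kg/(s*MPa)


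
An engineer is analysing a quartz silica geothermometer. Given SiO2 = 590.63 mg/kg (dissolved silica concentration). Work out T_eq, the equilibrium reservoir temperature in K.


T_eq = 1309 / (5.19 - log10(SiO2)) - 273.15
T_eq = 1309 / (5.19 - log10(590.63)) - 273.15
T_eq = 268.0533 deg C
Convert to K: 268.0533 + 273.15 = 541.20 K
T_eq = 541.20 K


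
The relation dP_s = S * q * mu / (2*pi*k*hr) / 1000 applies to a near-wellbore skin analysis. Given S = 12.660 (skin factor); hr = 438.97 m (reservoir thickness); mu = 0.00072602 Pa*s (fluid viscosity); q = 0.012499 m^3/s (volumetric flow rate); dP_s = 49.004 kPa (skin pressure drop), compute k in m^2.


k = S*q*mu / (2*pi*dP_s*1000*hr)
k = 12.660*0.012499*0.00072602 / (2*pi*49.004*1000*438.97)
k = 8.4999e-13 m^2


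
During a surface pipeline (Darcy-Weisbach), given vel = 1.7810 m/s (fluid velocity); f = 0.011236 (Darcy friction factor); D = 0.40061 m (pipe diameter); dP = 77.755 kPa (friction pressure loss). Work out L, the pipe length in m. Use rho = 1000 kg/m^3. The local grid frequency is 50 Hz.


L = dP*1000*D / (f*rho*vel^2/2)
L = 77.755*1000*0.40061 / (0.011236*1000*1.7810^2/2)
L = 1748.0 m


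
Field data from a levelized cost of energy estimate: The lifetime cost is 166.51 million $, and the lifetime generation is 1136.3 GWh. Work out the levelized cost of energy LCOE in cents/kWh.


LCOE = C_tot / E_tot * 100
LCOE = 166.51 / 1136.3 * 100
LCOE = 14.654 cents/kWh


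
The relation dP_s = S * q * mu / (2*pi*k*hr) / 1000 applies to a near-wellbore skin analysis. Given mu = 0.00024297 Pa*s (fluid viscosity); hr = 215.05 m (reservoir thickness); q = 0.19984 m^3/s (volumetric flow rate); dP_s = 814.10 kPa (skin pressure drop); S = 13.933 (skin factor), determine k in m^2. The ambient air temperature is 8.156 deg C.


k = S*q*mu / (2*pi*dP_s*1000*hr)
k = 13.933*0.19984*0.00024297 / (2*pi*814.10*1000*215.05)
k = 6.1501e-13 m^2


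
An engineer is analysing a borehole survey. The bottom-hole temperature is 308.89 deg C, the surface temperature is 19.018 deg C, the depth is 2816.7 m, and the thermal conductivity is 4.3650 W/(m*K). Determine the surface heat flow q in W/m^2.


Step 1: grad = (T_d - T_surf)/d * 1000 = (308.89 - 19.018)/2816.7 * 1000 = 102.9119 deg C/km
Step 2: q = k * grad / 1000 = 4.365 * 102.9119 / 1000 = 0.44921 W/m^2
q = 0.44921 W/m^2


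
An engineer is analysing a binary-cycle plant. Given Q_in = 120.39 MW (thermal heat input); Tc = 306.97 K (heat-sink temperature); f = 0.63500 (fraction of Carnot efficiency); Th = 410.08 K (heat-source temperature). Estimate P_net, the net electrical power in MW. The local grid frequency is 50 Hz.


Step 1: eta = (1 - Tc/Th)*f = (1 - 306.97/410.08)*0.635 = 0.1596636
Step 2: P_net = eta * Q_in = 0.1596636 * 120.39 = 19.222 MW
P_net = 19.222 MW


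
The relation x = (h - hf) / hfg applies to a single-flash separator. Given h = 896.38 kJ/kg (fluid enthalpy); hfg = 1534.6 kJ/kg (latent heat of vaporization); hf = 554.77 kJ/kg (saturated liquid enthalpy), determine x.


x = (h - hf) / hfg
x = (896.38 - 554.77) / 1534.6
x = 0.22261


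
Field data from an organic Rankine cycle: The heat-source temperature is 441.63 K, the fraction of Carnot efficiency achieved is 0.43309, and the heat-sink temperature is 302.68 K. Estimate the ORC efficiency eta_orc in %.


eta_orc = (1 - Tc/Th) * f * 100
eta_orc = (1 - 302.68/441.63) * 0.43309 * 100
eta_orc = 13.626 %


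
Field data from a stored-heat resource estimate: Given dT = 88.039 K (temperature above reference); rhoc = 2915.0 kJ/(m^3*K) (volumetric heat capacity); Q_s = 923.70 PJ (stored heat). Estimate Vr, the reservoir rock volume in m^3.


Vr = Q_s * 1e12 / (rhoc * dT)
Vr = 923.70 * 1e12 / (2915.0 * 88.039)
Vr = 3.5993e+09 m^3


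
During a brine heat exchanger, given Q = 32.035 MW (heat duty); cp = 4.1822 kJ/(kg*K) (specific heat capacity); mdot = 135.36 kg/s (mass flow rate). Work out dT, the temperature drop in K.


dT = Q * 1000 / (mdot * cp)
dT = 32.035 * 1000 / (135.36 * 4.1822)
dT = 56.589 K


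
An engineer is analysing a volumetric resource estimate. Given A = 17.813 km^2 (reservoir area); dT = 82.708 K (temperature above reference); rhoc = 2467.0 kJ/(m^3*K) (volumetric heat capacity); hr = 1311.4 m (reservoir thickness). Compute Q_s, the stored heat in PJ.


Step 1: Vr = A*1e6*hr = 17.813*1e6*1311.4 = 2.335997e+10 m^3
Step 2: Q_s = Vr*rhoc*dT/1e12 = 2.335997e+10*2467.0*82.708/1e12 = 4766.4 PJ
Q_s = 4766.4 PJ


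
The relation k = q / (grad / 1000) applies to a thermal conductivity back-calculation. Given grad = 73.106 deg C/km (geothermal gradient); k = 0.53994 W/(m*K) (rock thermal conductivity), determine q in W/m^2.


q = k * grad / 1000
q = 0.53994 * 73.106 / 1000
q = 0.039473 W/m^2


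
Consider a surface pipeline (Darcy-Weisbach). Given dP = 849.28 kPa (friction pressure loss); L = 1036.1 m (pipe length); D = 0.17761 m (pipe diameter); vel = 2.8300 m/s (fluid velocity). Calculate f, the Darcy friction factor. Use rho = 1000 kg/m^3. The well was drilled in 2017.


f = dP*1000 / ((L/D)*(rho*vel^2/2))
f = 849.28*1000 / ((1036.1/0.17761)*(1000*2.8300^2/2))
f = 0.036356


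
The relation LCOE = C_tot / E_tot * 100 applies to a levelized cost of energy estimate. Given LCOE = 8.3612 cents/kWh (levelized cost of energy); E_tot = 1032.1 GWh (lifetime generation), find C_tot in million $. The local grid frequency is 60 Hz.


C_tot = LCOE / 100 * E_tot
C_tot = 8.3612 / 100 * 1032.1
C_tot = 86.296 million $


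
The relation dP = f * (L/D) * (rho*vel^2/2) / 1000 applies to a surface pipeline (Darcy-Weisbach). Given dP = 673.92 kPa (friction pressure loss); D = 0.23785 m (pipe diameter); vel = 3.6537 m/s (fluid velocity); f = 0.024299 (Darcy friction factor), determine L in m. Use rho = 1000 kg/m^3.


L = dP*1000*D / (f*rho*vel^2/2)
L = 673.92*1000*0.23785 / (0.024299*1000*3.6537^2/2)
L = 988.30 m


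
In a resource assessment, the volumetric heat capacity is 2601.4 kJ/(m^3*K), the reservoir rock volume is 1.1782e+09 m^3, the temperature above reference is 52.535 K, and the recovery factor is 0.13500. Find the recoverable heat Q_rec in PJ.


Step 1: Q_s = Vr*rhoc*dT/1e12 = 1.1782e+09*2601.4*52.535/1e12 = 161.0182 PJ
Step 2: Q_rec = Q_s * RF = 161.0182 * 0.135 = 21.737 PJ
Q_rec = 21.737 PJ


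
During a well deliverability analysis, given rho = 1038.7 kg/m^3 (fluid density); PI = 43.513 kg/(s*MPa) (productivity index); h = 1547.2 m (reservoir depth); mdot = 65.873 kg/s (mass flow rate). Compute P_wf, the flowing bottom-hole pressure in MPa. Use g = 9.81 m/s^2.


Step 1: P_i = rho*g*h/1e6 = 1038.7*9.81*1547.2/1e6 = 15.76542 MPa
Step 2: P_wf = P_i - mdot/PI = 15.76542 - 65.873/43.513 = 14.252 MPa
P_wf = 14.252 MPa


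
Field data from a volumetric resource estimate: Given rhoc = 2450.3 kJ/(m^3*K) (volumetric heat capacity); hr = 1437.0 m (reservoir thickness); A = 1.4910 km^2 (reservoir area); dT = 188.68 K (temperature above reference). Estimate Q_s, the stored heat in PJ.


Step 1: Vr = A*1e6*hr = 1.491*1e6*1437.0 = 2.142567e+09 m^3
Step 2: Q_s = Vr*rhoc*dT/1e12 = 2.142567e+09*2450.3*188.68/1e12 = 990.56 PJ
Q_s = 990.56 PJ


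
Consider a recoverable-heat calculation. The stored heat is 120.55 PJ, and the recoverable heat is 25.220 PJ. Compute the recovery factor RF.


RF = Q_rec / Q_s
RF = 25.220 / 120.55
RF = 0.20921


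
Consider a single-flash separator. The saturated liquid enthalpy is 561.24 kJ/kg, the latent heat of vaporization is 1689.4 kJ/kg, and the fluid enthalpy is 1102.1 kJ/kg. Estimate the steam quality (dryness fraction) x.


x = (h - hf) / hfg
x = (1102.1 - 561.24) / 1689.4
x = 0.32015


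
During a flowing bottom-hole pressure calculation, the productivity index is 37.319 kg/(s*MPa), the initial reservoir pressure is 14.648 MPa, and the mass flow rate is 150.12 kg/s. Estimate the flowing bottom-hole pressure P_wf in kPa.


P_wf = P_i - mdot / PI
P_wf = 14.648 - 150.12 / 37.319
P_wf = 10.62538 MPa
Convert: 10.62538 MPa * 1000.0 = 10625 kPa
P_wf = 10625 kPa


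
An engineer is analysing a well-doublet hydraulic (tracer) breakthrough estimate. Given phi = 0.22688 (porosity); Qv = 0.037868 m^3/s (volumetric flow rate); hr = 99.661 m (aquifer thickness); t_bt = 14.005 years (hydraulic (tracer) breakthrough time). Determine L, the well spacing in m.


L = sqrt(t_bt*365.25*86400*3*Qv / (pi*hr*phi))
L = sqrt(14.005*365.25*86400*3*0.037868 / (pi*99.661*0.22688))
L = 840.73 m


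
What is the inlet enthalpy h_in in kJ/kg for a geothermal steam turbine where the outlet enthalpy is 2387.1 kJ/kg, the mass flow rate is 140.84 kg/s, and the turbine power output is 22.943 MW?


h_in = h_out + P * 1000 / mdot
h_in = 2387.1 + 22.943 * 1000 / 140.84
h_in = 2550.0 kJ/kg


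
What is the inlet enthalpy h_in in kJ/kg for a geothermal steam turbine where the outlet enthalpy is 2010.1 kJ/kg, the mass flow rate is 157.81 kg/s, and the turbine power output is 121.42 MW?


h_in = h_out + P * 1000 / mdot
h_in = 2010.1 + 121.42 * 1000 / 157.81
h_in = 2779.5 kJ/kg


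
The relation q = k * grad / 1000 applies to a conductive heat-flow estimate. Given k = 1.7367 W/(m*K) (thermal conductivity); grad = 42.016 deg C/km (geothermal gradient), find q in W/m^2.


q = k * grad / 1000
q = 1.7367 * 42.016 / 1000
q = 0.072969 W/m^2


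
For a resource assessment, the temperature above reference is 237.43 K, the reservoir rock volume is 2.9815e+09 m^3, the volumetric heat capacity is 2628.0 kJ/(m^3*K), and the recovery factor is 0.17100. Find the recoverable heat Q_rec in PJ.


Step 1: Q_s = Vr*rhoc*dT/1e12 = 2.9815e+09*2628.0*237.43/1e12 = 1860.355 PJ
Step 2: Q_rec = Q_s * RF = 1860.355 * 0.171 = 318.12 PJ
Q_rec = 318.12 PJ


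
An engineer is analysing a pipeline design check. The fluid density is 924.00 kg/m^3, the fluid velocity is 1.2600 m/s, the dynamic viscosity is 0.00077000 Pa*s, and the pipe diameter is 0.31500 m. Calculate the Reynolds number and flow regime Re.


Step 1: Re = rho*vel*D/mu = 924.0*1.26*0.315/0.00077 = 4.7628e+05
Step 2: Re = 4.7628e+05 > 4000, so flow is turbulent.
Re = 4.7628e+05 (turbulent)


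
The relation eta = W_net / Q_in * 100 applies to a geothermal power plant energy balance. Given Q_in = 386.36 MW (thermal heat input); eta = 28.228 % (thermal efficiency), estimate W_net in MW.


W_net = eta / 100 * Q_in
W_net = 28.228 / 100 * 386.36
W_net = 109.06 MW


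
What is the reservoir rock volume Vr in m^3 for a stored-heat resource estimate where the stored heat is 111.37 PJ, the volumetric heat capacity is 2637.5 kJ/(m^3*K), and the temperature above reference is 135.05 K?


Vr = Q_s * 1e12 / (rhoc * dT)
Vr = 111.37 * 1e12 / (2637.5 * 135.05)
Vr = 3.1267e+08 m^3


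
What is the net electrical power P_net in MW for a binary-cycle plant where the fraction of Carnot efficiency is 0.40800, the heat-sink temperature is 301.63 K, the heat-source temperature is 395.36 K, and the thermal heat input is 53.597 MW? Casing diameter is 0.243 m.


Step 1: eta = (1 - Tc/Th)*f = (1 - 301.63/395.36)*0.408 = 0.09672663
Step 2: P_net = eta * Q_in = 0.09672663 * 53.597 = 5.1843 MW
P_net = 5.1843 MW


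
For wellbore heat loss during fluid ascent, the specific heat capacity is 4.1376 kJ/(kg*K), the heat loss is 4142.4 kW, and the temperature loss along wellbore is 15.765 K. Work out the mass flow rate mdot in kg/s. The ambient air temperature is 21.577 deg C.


mdot = Q_loss / (cp * dT)
mdot = 4142.4 / (4.1376 * 15.765)
mdot = 63.505 kg/s


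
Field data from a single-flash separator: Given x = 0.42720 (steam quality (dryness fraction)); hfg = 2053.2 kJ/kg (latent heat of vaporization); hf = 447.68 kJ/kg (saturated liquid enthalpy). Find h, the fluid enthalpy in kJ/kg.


h = hf + x * hfg
h = 447.68 + 0.42720 * 2053.2
h = 1324.8 kJ/kg


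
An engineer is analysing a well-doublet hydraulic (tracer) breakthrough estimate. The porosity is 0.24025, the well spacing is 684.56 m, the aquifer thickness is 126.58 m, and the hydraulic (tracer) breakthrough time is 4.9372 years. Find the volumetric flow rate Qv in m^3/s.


Qv = pi*hr*phi*L^2 / (3*t_bt*365.25*86400)
Qv = pi*126.58*0.24025*684.56^2 / (3*4.9372*365.25*86400)
Qv = 0.095785 m^3/s


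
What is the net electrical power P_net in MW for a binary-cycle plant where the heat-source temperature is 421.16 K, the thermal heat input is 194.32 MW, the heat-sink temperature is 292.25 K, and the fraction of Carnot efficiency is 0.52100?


Step 1: eta = (1 - Tc/Th)*f = (1 - 292.25/421.16)*0.521 = 0.1594693
Step 2: P_net = eta * Q_in = 0.1594693 * 194.32 = 30.988 MW
P_net = 30.988 MW


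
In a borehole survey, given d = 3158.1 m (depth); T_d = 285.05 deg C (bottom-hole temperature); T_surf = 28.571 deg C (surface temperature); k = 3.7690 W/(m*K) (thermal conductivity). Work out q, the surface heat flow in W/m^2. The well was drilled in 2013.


Step 1: grad = (T_d - T_surf)/d * 1000 = (285.05 - 28.571)/3158.1 * 1000 = 81.21307 deg C/km
Step 2: q = k * grad / 1000 = 3.769 * 81.21307 / 1000 = 0.30609 W/m^2
q = 0.30609 W/m^2


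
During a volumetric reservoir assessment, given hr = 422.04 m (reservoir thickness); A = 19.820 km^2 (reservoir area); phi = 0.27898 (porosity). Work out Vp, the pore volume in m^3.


Vp = A * 1e6 * hr * phi
Vp = 19.820 * 1e6 * 422.04 * 0.27898
Vp = 2.3336e+09 m^3


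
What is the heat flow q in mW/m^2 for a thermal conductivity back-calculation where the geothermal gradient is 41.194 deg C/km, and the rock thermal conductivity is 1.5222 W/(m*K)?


q = k * grad / 1000
q = 1.5222 * 41.194 / 1000
q = 0.06270551 W/m^2
Convert: 0.06270551 W/m^2 * 1000.0 = 62.706 mW/m^2
q = 62.706 mW/m^2


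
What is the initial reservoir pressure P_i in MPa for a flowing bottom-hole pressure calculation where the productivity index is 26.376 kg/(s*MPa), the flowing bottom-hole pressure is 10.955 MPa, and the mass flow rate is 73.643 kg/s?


P_i = P_wf + mdot / PI
P_i = 10.955 + 73.643 / 26.376
P_i = 13.747 MPa


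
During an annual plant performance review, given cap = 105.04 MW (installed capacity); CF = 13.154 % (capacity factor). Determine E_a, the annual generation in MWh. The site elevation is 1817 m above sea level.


E_a = CF / 100 * cap * 8760
E_a = 13.154 / 100 * 105.04 * 8760
E_a = 1.2104e+05 MWh


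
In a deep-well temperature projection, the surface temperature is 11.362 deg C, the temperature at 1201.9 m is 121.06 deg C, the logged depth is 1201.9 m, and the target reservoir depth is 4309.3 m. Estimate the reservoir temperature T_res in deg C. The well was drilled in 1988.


Step 1: grad = (T_d1 - T_surf)/d1 * 1000 = (121.06 - 11.362)/1201.9 * 1000 = 91.27049 deg C/km
Step 2: T_res = T_surf + grad*d2/1000 = 11.362 + 91.27049*4309.3/1000 = 404.67 deg C
T_res = 404.67 deg C


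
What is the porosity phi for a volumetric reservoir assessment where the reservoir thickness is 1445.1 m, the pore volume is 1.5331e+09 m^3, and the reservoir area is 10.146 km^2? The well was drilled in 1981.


phi = Vp / (A * 1e6 * hr)
phi = 1.5331e+09 / (10.146 * 1e6 * 1445.1)
phi = 0.10456


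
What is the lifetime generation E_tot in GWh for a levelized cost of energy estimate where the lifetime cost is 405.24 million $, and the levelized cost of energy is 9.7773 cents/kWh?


E_tot = C_tot / LCOE * 100
E_tot = 405.24 / 9.7773 * 100
E_tot = 4144.7 GWh


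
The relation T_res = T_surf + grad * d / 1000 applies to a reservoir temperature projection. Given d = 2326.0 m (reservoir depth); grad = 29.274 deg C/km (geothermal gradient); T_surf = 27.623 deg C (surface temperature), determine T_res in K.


T_res = T_surf + grad * d / 1000
T_res = 27.623 + 29.274 * 2326.0 / 1000
T_res = 95.71432 deg C
Convert to K: 95.71432 + 273.15 = 368.86 K
T_res = 368.86 K


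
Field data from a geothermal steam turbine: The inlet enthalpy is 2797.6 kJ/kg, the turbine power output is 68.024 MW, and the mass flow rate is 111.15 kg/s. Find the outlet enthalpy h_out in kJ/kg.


h_out = h_in - P * 1000 / mdot
h_out = 2797.6 - 68.024 * 1000 / 111.15
h_out = 2185.6 kJ/kg


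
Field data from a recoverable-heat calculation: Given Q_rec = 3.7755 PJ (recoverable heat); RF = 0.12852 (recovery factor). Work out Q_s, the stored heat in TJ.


Q_s = Q_rec / RF
Q_s = 3.7755 / 0.12852
Q_s = 29.37675 PJ
Convert: 29.37675 PJ * 1000.0 = 29377 TJ
Q_s = 29377 TJ


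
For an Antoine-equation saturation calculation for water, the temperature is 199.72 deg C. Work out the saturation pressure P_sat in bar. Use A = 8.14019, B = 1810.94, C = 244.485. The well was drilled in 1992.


P_sat = 10^(A - B/(C + T)) / 760 * 0.101325
P_sat = 10^(8.14019 - 1810.94/(244.485 + 199.72)) / 760 * 0.101325
P_sat = 1.542701 MPa
Convert: 1.542701 MPa * 10.0 = 15.427 bar
P_sat = 15.427 bar


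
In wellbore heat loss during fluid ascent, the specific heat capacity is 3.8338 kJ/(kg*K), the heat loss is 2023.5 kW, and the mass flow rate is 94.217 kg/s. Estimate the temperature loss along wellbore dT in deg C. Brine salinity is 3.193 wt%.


dT = Q_loss / (mdot * cp)
dT = 2023.5 / (94.217 * 3.8338)
dT = 5.602018 K
Convert (temperature difference, 1 K = 1 deg C): 5.602018 K = 5.602018 deg C
dT = 5.6020 deg C


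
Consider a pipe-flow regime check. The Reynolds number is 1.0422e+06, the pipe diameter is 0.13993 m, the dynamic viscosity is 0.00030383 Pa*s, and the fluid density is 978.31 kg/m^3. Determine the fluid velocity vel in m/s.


vel = Re * mu / (rho * D)
vel = 1.0422e+06 * 0.00030383 / (978.31 * 0.13993)
vel = 2.3131 m/s


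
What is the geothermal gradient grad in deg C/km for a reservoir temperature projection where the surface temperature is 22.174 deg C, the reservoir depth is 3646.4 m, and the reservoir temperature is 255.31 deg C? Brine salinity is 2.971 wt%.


grad = (T_res - T_surf) / d * 1000
grad = (255.31 - 22.174) / 3646.4 * 1000
grad = 63.936 deg C/km


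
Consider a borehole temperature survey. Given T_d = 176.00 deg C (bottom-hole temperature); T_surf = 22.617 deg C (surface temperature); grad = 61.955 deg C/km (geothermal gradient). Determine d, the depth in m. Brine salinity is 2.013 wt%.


d = (T_d - T_surf) / grad * 1000
d = (176.00 - 22.617) / 61.955 * 1000
d = 2475.7 m


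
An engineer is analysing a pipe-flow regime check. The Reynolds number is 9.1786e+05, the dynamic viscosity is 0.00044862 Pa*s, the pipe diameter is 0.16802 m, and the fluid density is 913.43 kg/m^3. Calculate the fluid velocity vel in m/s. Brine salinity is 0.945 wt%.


vel = Re * mu / (rho * D)
vel = 9.1786e+05 * 0.00044862 / (913.43 * 0.16802)
vel = 2.6830 m/s


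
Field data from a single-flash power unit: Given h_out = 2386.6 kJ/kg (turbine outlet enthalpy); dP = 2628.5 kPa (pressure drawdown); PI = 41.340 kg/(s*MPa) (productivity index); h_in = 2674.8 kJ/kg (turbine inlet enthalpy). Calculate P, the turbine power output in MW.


Step 1: mdot = PI * dP / 1000 = 41.34 * 2628.5 / 1000 = 108.6622 kg/s
Step 2: P = mdot*(h_in - h_out)/1000 = 108.6622*(2674.8 - 2386.6)/1000 = 31.316 MW
P = 31.316 MW


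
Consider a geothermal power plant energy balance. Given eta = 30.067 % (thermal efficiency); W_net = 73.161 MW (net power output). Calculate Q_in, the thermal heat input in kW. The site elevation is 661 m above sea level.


Q_in = W_net / (eta / 100)
Q_in = 73.161 / (30.067 / 100)
Q_in = 243.3266 MW
Convert: 243.3266 MW * 1000.0 = 2.4333e+05 kW
Q_in = 2.4333e+05 kW


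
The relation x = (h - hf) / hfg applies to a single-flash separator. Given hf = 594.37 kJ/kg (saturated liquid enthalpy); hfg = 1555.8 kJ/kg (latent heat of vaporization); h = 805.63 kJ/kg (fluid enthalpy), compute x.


x = (h - hf) / hfg
x = (805.63 - 594.37) / 1555.8
x = 0.13579


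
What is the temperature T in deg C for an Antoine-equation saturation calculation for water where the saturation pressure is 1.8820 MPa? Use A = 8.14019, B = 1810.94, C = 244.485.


T = B / (A - log10(P_sat * 760 / 0.101325)) - C
T = 1810.94 / (8.14019 - log10(1.8820 * 760 / 0.101325)) - 244.485
T = 209.33 deg C


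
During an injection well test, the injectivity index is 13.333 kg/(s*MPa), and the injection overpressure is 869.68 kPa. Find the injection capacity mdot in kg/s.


mdot = II * dP / 1000
mdot = 13.333 * 869.68 / 1000
mdot = 11.595 kg/s


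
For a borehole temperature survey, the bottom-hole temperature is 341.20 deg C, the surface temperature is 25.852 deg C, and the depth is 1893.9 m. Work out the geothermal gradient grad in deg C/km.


grad = (T_d - T_surf) / d * 1000
grad = (341.20 - 25.852) / 1893.9 * 1000
grad = 166.51 deg C/km


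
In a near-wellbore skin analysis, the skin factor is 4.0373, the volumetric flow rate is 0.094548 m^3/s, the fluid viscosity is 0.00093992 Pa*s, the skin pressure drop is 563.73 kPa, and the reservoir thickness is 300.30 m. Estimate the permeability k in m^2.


k = S*q*mu / (2*pi*dP_s*1000*hr)
k = 4.0373*0.094548*0.00093992 / (2*pi*563.73*1000*300.30)
k = 3.3731e-13 m^2


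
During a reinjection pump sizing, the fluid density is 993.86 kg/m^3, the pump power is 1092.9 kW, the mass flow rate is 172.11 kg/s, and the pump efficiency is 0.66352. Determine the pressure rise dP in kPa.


dP = P_pump * rho * eta / mdot
dP = 1092.9 * 993.86 * 0.66352 / 172.11
dP = 4187.5 kPa


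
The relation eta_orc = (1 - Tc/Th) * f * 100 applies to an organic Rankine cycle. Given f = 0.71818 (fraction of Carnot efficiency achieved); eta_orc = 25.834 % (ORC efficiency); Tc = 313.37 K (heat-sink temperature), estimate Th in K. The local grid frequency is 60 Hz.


Th = Tc / (1 - (eta_orc/100)/f)
Th = 313.37 / (1 - (25.834/100)/0.71818)
Th = 489.42 K


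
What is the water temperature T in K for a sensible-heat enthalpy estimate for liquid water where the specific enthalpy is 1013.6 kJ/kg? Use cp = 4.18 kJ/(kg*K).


T = h / cp
T = 1013.6 / 4.18
T = 242.4880 deg C
Convert to K: 242.4880 + 273.15 = 515.64 K
T = 515.64 K


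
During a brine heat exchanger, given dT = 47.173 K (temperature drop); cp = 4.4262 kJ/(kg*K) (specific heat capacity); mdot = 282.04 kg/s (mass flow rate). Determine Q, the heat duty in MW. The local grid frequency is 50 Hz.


Q = mdot * cp * dT / 1000
Q = 282.04 * 4.4262 * 47.173 / 1000
Q = 58.889 MW


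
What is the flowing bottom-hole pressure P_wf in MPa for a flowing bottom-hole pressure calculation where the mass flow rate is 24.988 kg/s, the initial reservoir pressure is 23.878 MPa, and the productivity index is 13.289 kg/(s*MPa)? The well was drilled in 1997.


P_wf = P_i - mdot / PI
P_wf = 23.878 - 24.988 / 13.289
P_wf = 21.998 MPa


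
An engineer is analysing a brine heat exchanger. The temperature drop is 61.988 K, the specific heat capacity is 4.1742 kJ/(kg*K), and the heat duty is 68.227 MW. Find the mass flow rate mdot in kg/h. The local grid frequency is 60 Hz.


mdot = Q * 1000 / (cp * dT)
mdot = 68.227 * 1000 / (4.1742 * 61.988)
mdot = 263.6789 kg/s
Convert: 263.6789 kg/s * 3600.0 = 9.4924e+05 kg/h
mdot = 9.4924e+05 kg/h


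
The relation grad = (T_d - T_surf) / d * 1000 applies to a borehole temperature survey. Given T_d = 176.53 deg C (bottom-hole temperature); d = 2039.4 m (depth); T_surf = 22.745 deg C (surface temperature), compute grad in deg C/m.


grad = (T_d - T_surf) / d * 1000
grad = (176.53 - 22.745) / 2039.4 * 1000
grad = 75.40698 deg C/km
Convert: 75.40698 deg C/km * 0.001 = 0.075407 deg C/m
grad = 0.075407 deg C/m


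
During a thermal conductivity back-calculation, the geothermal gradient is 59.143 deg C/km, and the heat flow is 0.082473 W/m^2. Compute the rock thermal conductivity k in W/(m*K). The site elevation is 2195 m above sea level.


k = q / (grad / 1000)
k = 0.082473 / (59.143 / 1000)
k = 1.3945 W/(m*K)


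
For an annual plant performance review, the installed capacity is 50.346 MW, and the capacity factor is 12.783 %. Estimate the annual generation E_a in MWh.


E_a = CF / 100 * cap * 8760
E_a = 12.783 / 100 * 50.346 * 8760
E_a = 56377 MWh


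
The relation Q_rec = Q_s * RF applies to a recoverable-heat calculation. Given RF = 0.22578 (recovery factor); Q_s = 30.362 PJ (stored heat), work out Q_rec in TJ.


Q_rec = Q_s * RF
Q_rec = 30.362 * 0.22578
Q_rec = 6.855132 PJ
Convert: 6.855132 PJ * 1000.0 = 6855.1 TJ
Q_rec = 6855.1 TJ


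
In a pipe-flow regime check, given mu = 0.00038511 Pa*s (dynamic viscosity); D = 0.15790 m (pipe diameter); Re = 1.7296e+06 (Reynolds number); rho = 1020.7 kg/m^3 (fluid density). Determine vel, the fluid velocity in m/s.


vel = Re * mu / (rho * D)
vel = 1.7296e+06 * 0.00038511 / (1020.7 * 0.15790)
vel = 4.1329 m/s


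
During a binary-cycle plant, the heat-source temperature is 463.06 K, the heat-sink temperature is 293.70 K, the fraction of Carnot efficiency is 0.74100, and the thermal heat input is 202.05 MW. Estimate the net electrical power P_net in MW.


Step 1: eta = (1 - Tc/Th)*f = (1 - 293.7/463.06)*0.741 = 0.2710140
Step 2: P_net = eta * Q_in = 0.2710140 * 202.05 = 54.758 MW
P_net = 54.758 MW


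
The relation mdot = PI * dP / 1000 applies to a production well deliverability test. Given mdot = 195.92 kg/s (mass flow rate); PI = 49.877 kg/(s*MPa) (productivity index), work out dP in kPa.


dP = mdot * 1000 / PI
dP = 195.92 * 1000 / 49.877
dP = 3928.1 kPa


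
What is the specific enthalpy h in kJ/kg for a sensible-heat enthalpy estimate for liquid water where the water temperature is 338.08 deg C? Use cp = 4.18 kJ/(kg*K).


h = cp * T
h = 4.18 * 338.08
h = 1413.2 kJ/kg


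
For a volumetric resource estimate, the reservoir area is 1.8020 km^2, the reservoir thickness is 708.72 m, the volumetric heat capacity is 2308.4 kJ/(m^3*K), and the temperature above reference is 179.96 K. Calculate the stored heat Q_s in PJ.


Step 1: Vr = A*1e6*hr = 1.802*1e6*708.72 = 1.277113e+09 m^3
Step 2: Q_s = Vr*rhoc*dT/1e12 = 1.277113e+09*2308.4*179.96/1e12 = 530.54 PJ
Q_s = 530.54 PJ


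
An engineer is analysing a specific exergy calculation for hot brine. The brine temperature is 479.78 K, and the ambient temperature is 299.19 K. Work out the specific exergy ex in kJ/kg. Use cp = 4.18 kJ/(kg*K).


ex = cp * ((T_b - T_0) - T_0 * ln(T_b/T_0))
ex = 4.18 * ((479.78 - 299.19) - 299.19 * ln(479.78/299.19))
ex = 164.27 kJ/kg


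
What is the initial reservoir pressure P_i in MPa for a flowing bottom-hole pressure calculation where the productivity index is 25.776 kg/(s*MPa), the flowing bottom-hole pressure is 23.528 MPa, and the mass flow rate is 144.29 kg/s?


P_i = P_wf + mdot / PI
P_i = 23.528 + 144.29 / 25.776
P_i = 29.126 MPa


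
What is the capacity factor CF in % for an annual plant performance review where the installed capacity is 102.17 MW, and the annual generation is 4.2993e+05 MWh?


CF = E_a / (cap * 8760) * 100
CF = 4.2993e+05 / (102.17 * 8760) * 100
CF = 48.036 %


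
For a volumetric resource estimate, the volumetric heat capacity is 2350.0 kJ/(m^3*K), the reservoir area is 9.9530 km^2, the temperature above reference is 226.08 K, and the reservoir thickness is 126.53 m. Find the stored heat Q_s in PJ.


Step 1: Vr = A*1e6*hr = 9.953*1e6*126.53 = 1.259353e+09 m^3
Step 2: Q_s = Vr*rhoc*dT/1e12 = 1.259353e+09*2350.0*226.08/1e12 = 669.08 PJ
Q_s = 669.08 PJ


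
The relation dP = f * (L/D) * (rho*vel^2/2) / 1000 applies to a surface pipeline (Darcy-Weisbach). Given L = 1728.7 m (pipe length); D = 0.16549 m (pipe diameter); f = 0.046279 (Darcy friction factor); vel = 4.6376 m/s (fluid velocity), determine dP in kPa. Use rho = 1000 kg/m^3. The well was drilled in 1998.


dP = f * (L/D) * (rho*vel^2/2) / 1000
dP = 0.046279 * (1728.7/0.16549) * (1000*4.6376^2/2) / 1000
dP = 5198.6 kPa


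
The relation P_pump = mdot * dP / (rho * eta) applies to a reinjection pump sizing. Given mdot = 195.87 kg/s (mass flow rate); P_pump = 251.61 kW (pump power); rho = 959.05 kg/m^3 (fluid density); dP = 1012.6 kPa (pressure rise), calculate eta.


eta = mdot * dP / (rho * P_pump)
eta = 195.87 * 1012.6 / (959.05 * 251.61)
eta = 0.82193


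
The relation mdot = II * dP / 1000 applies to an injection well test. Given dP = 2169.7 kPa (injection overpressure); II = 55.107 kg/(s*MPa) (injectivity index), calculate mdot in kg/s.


mdot = II * dP / 1000
mdot = 55.107 * 2169.7 / 1000
mdot = 119.57 kg/s


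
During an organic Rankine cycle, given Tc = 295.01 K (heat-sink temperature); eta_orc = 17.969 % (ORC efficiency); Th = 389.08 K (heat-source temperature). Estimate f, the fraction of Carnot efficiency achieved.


f = (eta_orc/100) / (1 - Tc/Th)
f = (17.969/100) / (1 - 295.01/389.08)
f = 0.74321


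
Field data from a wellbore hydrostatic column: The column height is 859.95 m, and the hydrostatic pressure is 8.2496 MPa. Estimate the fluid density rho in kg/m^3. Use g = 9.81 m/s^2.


rho = P * 1e6 / (g * h)
rho = 8.2496 * 1e6 / (9.81 * 859.95)
rho = 977.89 kg/m^3


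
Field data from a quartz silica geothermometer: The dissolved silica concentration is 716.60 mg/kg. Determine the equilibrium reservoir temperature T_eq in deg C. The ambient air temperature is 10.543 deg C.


T_eq = 1309 / (5.19 - log10(SiO2)) - 273.15
T_eq = 1309 / (5.19 - log10(716.60)) - 273.15
T_eq = 287.52 deg C


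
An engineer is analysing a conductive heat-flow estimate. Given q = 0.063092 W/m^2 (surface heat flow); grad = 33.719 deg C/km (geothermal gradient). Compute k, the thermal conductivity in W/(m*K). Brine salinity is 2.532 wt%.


k = q * 1000 / grad
k = 0.063092 * 1000 / 33.719
k = 1.8711 W/(m*K)


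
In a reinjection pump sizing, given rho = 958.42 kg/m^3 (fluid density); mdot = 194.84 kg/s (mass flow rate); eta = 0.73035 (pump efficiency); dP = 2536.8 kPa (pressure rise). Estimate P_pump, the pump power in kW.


P_pump = mdot * dP / (rho * eta)
P_pump = 194.84 * 2536.8 / (958.42 * 0.73035)
P_pump = 706.12 kW


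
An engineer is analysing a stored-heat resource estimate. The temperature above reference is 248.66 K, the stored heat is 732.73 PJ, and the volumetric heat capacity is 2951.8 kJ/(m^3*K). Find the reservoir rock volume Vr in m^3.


Vr = Q_s * 1e12 / (rhoc * dT)
Vr = 732.73 * 1e12 / (2951.8 * 248.66)
Vr = 9.9828e+08 m^3


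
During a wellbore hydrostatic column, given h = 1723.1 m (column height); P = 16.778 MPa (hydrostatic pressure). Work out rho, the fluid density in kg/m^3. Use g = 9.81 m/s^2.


rho = P * 1e6 / (g * h)
rho = 16.778 * 1e6 / (9.81 * 1723.1)
rho = 992.57 kg/m^3


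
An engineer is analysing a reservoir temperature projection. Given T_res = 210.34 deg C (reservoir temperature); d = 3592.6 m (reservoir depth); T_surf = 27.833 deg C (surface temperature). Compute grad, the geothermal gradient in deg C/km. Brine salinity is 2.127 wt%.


grad = (T_res - T_surf) / d * 1000
grad = (210.34 - 27.833) / 3592.6 * 1000
grad = 50.801 deg C/km


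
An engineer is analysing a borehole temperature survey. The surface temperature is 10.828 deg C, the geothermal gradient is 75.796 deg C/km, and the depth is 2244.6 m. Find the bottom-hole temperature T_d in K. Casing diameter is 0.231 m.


T_d = T_surf + grad * d / 1000
T_d = 10.828 + 75.796 * 2244.6 / 1000
T_d = 180.9597 deg C
Convert to K: 180.9597 + 273.15 = 454.11 K
T_d = 454.11 K


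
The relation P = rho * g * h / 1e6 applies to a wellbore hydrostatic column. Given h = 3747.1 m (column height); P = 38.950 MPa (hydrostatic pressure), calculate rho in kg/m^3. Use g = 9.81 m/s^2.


rho = P * 1e6 / (g * h)
rho = 38.950 * 1e6 / (9.81 * 3747.1)
rho = 1059.6 kg/m^3


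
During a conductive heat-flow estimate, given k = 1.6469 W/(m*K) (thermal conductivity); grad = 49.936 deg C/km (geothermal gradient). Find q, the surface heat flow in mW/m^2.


q = k * grad / 1000
q = 1.6469 * 49.936 / 1000
q = 0.08223960 W/m^2
Convert: 0.08223960 W/m^2 * 1000.0 = 82.240 mW/m^2
q = 82.240 mW/m^2


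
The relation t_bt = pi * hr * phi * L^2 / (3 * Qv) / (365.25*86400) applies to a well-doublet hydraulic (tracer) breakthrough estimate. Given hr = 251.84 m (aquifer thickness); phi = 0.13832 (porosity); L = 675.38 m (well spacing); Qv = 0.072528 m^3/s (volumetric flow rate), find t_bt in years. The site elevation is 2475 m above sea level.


t_bt = pi * hr * phi * L^2 / (3 * Qv) / (365.25*86400)
t_bt = pi * 251.84 * 0.13832 * 675.38^2 / (3 * 0.072528) / (365.25*86400)
t_bt = 7.2698 years


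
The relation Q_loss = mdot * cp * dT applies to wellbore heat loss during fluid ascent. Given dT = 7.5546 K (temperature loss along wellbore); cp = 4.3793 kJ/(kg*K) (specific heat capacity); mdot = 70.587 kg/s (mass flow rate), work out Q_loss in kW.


Q_loss = mdot * cp * dT
Q_loss = 70.587 * 4.3793 * 7.5546
Q_loss = 2335.3 kW


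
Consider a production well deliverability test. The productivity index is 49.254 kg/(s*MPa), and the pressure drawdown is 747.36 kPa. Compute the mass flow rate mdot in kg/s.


mdot = PI * dP / 1000
mdot = 49.254 * 747.36 / 1000
mdot = 36.810 kg/s


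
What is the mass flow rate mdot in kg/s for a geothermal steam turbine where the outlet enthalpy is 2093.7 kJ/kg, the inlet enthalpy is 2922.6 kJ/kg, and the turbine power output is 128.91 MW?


mdot = P * 1000 / (h_in - h_out)
mdot = 128.91 * 1000 / (2922.6 - 2093.7)
mdot = 155.52 kg/s


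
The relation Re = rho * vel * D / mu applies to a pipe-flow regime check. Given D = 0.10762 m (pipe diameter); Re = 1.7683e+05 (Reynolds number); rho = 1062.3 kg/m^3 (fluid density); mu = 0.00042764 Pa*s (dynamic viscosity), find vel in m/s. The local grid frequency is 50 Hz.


vel = Re * mu / (rho * D)
vel = 1.7683e+05 * 0.00042764 / (1062.3 * 0.10762)
vel = 0.66145 m/s


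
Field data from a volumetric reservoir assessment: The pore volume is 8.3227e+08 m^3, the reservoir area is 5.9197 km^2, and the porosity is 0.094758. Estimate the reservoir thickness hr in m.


hr = Vp / (A * 1e6 * phi)
hr = 8.3227e+08 / (5.9197 * 1e6 * 0.094758)
hr = 1483.7 m


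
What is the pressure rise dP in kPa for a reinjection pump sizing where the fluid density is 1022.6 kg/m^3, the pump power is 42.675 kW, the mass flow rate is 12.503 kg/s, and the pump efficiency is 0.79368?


dP = P_pump * rho * eta / mdot
dP = 42.675 * 1022.6 * 0.79368 / 12.503
dP = 2770.2 kPa


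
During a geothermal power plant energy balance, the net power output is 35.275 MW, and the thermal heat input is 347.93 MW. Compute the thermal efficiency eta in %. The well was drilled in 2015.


eta = W_net / Q_in * 100
eta = 35.275 / 347.93 * 100
eta = 10.139 %


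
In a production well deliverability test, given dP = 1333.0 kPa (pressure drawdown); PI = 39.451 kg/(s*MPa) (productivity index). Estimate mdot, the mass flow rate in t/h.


mdot = PI * dP / 1000
mdot = 39.451 * 1333.0 / 1000
mdot = 52.58818 kg/s
Convert: 52.58818 kg/s * 3.6 = 189.32 t/h
mdot = 189.32 t/h


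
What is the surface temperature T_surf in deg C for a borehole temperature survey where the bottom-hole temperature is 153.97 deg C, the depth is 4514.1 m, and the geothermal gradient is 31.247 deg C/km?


T_surf = T_d - grad * d / 1000
T_surf = 153.97 - 31.247 * 4514.1 / 1000
T_surf = 12.918 deg C


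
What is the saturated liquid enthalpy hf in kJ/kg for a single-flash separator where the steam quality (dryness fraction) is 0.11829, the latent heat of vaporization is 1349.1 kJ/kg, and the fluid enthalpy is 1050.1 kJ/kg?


hf = h - x * hfg
hf = 1050.1 - 0.11829 * 1349.1
hf = 890.51 kJ/kg


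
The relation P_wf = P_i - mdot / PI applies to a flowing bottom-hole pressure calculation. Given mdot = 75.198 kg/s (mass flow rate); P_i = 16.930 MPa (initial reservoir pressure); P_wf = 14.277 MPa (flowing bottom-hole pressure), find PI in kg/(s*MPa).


PI = mdot / (P_i - P_wf)
PI = 75.198 / (16.930 - 14.277)
PI = 28.345 kg/(s*MPa)


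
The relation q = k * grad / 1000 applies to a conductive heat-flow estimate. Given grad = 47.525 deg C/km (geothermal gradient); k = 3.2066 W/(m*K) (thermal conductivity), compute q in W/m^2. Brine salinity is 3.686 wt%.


q = k * grad / 1000
q = 3.2066 * 47.525 / 1000
q = 0.15239 W/m^2


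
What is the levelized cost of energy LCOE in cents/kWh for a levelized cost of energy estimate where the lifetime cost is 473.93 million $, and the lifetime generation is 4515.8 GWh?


LCOE = C_tot / E_tot * 100
LCOE = 473.93 / 4515.8 * 100
LCOE = 10.495 cents/kWh


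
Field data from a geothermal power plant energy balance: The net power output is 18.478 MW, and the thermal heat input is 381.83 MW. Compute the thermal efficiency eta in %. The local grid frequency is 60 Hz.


eta = W_net / Q_in * 100
eta = 18.478 / 381.83 * 100
eta = 4.8393 %


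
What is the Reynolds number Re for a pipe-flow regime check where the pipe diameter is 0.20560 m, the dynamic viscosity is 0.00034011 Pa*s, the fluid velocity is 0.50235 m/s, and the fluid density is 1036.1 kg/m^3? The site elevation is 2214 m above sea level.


Re = rho * vel * D / mu
Re = 1036.1 * 0.50235 * 0.20560 / 0.00034011
Re = 3.1464e+05


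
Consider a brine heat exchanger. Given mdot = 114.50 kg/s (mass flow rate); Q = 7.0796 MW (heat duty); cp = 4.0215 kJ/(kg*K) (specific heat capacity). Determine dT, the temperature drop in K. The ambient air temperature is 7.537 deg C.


dT = Q * 1000 / (mdot * cp)
dT = 7.0796 * 1000 / (114.50 * 4.0215)
dT = 15.375 K


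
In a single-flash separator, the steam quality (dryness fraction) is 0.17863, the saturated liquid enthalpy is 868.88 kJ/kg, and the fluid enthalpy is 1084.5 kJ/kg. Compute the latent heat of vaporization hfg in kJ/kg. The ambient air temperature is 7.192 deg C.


hfg = (h - hf) / x
hfg = (1084.5 - 868.88) / 0.17863
hfg = 1207.1 kJ/kg


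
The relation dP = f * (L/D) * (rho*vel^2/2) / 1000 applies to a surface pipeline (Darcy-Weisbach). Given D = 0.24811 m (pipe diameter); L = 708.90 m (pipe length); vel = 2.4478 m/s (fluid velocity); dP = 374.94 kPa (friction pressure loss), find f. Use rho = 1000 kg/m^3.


f = dP*1000 / ((L/D)*(rho*vel^2/2))
f = 374.94*1000 / ((708.90/0.24811)*(1000*2.4478^2/2))
f = 0.043803


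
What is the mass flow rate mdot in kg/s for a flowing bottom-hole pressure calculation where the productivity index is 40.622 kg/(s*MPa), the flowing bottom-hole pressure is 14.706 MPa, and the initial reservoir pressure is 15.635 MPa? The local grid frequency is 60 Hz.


mdot = (P_i - P_wf) * PI
mdot = (15.635 - 14.706) * 40.622
mdot = 37.738 kg/s


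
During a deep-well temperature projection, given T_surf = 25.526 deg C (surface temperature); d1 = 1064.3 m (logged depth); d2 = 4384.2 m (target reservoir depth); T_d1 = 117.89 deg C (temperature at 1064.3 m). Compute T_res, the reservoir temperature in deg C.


Step 1: grad = (T_d1 - T_surf)/d1 * 1000 = (117.89 - 25.526)/1064.3 * 1000 = 86.78380 deg C/km
Step 2: T_res = T_surf + grad*d2/1000 = 25.526 + 86.78380*4384.2/1000 = 406.00 deg C
T_res = 406.00 deg C


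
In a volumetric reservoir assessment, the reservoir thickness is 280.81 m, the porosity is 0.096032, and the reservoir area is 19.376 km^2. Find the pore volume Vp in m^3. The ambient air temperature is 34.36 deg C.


Vp = A * 1e6 * hr * phi
Vp = 19.376 * 1e6 * 280.81 * 0.096032
Vp = 5.2251e+08 m^3


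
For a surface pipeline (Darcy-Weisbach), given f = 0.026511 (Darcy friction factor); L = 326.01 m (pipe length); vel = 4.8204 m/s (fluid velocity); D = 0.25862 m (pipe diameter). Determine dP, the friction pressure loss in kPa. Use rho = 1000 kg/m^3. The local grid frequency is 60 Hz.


dP = f * (L/D) * (rho*vel^2/2) / 1000
dP = 0.026511 * (326.01/0.25862) * (1000*4.8204^2/2) / 1000
dP = 388.27 kPa
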